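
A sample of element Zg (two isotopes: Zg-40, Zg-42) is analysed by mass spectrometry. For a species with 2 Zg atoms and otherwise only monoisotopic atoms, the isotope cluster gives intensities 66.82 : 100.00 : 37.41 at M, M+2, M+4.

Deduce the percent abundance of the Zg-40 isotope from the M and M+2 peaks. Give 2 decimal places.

Write p for the Zg-40 fraction. I(M+2)/I(M) = [C(2,1)·p^1·(1−p)] / p^2 = 2·(1−p)/p = 100.00/66.82 = 1.4966
(1−p)/p = 1.4966/2 = 0.7483  ⇒  p = 1/(1 + 0.7483) = 0.5720
Zg-40: 57.20%, Zg-42: 42.80%.

57.20%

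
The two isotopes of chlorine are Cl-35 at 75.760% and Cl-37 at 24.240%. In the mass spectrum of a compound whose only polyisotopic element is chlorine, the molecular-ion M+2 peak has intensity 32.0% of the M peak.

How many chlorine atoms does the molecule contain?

1

For n independent Cl atoms, I(M+2)/I(M) = n · (abundance Cl-37) / (abundance Cl-35) = n · 0.24240/0.75760.
n = 0.320 × 0.75760/0.24240 = 1.00 ≈ 1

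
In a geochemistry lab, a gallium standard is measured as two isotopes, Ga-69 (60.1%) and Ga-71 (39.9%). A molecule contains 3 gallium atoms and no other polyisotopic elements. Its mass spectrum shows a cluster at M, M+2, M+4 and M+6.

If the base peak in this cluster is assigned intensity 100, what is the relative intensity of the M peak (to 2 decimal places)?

Binomial terms of (0.601 + 0.399)^3: M 0.2171, M+2 0.4324, M+4 0.2870, M+6 0.0635 → M+2 is the base peak.
P(M+2) = C(3,1) × 0.601^2 × 0.399^1 = 3 × 0.361201 × 0.3990 = 0.432358 (base)
P(M) = C(3,0) × 0.601^3 × 0.399^0 = 1 × 0.2170818 × 1.0000 = 0.217082
Relative intensity = 0.217082 / 0.432358 × 100 = 50.21

50.21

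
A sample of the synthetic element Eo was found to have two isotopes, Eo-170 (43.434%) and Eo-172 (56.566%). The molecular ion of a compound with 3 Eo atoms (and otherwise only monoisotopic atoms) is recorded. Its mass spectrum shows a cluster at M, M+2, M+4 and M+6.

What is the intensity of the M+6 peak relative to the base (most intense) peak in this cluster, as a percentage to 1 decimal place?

43.4%

Term probabilities: M 0.0819, M+2 0.3201, M+4 0.4169, M+6 0.1810. Base peak = M+4.
P(M+4) = C(3,2) × 0.43434^1 × 0.56566^2 = 3 × 0.43434 × 0.31997124 = 0.416929 (base)
P(M+6) = C(3,3) × 0.43434^0 × 0.56566^3 = 1 × 1.0000 × 0.18099493 = 0.180995
Relative intensity = 0.180995 / 0.416929 × 100 = 43.4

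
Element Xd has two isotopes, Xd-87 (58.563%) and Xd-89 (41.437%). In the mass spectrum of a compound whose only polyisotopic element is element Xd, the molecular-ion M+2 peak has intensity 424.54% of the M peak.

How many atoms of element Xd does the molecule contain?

6

For n independent Xd atoms, I(M+2)/I(M) = n · (abundance Xd-89) / (abundance Xd-87) = n · 0.41437/0.58563.
n = 4.2454 × 0.58563/0.41437 = 6.00 ≈ 6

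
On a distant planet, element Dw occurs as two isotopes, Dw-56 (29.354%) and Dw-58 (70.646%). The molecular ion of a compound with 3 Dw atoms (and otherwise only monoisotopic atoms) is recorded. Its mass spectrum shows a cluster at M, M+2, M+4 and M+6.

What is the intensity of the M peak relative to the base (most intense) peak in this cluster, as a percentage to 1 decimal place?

5.8%

Binomial terms of (0.29354 + 0.70646)^3: M 0.0253, M+2 0.1826, M+4 0.4395, M+6 0.3526 → M+4 is the base peak.
P(M+4) = C(3,2) × 0.29354^1 × 0.70646^2 = 3 × 0.29354 × 0.49908573 = 0.439505 (base)
P(M) = C(3,0) × 0.29354^3 × 0.70646^0 = 1 × 0.02529309 × 1.0000 = 0.025293
Relative intensity = 0.025293 / 0.439505 × 100 = 5.8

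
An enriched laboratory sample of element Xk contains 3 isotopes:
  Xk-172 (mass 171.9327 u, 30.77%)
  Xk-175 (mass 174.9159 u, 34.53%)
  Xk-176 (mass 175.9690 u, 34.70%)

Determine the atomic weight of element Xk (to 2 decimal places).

The abundance-weighted mean is 0.3077 × 171.9327 + 0.3453 × 174.9159 + 0.3470 × 175.9690
= 52.90369 + 60.39846 + 61.06124 = 174.36339 u

174.36 u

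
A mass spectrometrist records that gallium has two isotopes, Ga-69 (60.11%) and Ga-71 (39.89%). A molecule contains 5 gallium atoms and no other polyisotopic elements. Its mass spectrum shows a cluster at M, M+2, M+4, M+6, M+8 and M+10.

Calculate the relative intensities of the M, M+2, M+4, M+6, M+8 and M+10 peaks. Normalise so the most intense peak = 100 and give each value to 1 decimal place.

22.7 : 75.3 : 100.0 : 66.4 : 22.0 : 2.9

Each Ga atom is independently Ga-69 (p = 0.6011) or Ga-71 (q = 0.3989); the cluster is the binomial expansion (p + q)^5.
P(M) = 0.6011^5 = 0.078475
P(M+2) = 5 × 0.6011^4 × 0.3989^1 = 0.260388
P(M+4) = 10 × 0.6011^3 × 0.3989^2 = 0.345596
P(M+6) = 10 × 0.6011^2 × 0.3989^3 = 0.229343
P(M+8) = 5 × 0.6011^1 × 0.3989^4 = 0.076098
P(M+10) = 0.3989^5 = 0.010100
The M+4 peak is largest (0.345596); scaling to 100 gives 22.7 : 75.3 : 100.0 : 66.4 : 22.0 : 2.9.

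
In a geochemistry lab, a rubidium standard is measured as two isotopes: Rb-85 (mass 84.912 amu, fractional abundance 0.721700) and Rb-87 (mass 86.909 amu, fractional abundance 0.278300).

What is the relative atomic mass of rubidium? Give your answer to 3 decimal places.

Ar = Σ fᵢ·mᵢ = 0.721700 × 84.912 + 0.278300 × 86.909
= 61.2810 + 24.1868 = 85.4678 amu

85.468 amu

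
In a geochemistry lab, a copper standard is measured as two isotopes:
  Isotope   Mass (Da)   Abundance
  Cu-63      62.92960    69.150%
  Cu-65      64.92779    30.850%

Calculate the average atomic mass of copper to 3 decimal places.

Ar = Σ fᵢ·mᵢ = 0.69150 × 62.92960 + 0.30850 × 64.92779
= 43.515818 + 20.030223 = 63.546041 Da

63.546 Da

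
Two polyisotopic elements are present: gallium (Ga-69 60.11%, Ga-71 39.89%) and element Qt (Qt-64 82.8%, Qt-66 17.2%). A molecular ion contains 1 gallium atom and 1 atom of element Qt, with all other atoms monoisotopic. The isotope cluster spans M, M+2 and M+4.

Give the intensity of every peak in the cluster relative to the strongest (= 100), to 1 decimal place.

100.0 : 87.1 : 13.8

Gallium pattern (n=1): 0.6011 : 0.3989
Element Qt pattern (n=1): 0.8280 : 0.1720
Convolve the two distributions (both contribute in 2-u steps):
  M: 0.6011×0.8280 = 0.497711
  M+2: 0.6011×0.1720 + 0.3989×0.8280 = 0.433678
  M+4: 0.3989×0.1720 = 0.068611
Scale to base peak (0.497711) = 100: 100.0 : 87.1 : 13.8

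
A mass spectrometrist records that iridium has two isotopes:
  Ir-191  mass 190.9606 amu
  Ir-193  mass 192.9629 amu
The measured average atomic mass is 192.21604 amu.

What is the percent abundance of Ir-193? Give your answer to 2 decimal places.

Writing the weighted mean with unknown fraction x of Ir-191:
190.9606·x + 192.9629·(1 − x) = 192.21604
(190.9606 − 192.9629)·x = 192.21604 − 192.9629
x = -0.74686 / -2.0023 = 0.37300 → 37.30% Ir-191, 62.70% Ir-193.

62.70%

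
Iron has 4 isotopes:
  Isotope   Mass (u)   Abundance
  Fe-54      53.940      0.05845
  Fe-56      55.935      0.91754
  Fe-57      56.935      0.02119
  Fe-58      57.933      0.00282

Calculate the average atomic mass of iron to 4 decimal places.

55.8452 u

Average mass = Σ (abundance × isotope mass) = 0.05845 × 53.940 + 0.91754 × 55.935 + 0.02119 × 56.935 + 0.00282 × 57.933
= 3.15279 + 51.32260 + 1.20645 + 0.16337 = 55.84521 u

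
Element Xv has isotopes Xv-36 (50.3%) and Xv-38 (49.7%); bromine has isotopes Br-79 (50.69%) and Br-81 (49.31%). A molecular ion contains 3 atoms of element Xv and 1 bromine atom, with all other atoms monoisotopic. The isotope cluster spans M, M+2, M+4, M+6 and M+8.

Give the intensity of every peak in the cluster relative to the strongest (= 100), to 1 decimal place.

17.2 : 67.7 : 100.0 : 65.6 : 16.1

Element Xv pattern (n=3): 0.12726353 : 0.37723642 : 0.37273658 : 0.12276347
Bromine pattern (n=1): 0.5069 : 0.4931
Convolve the two distributions (both contribute in 2-u steps):
  M: 0.12726353×0.5069 = 0.064510
  M+2: 0.12726353×0.4931 + 0.37723642×0.5069 = 0.253975
  M+4: 0.37723642×0.4931 + 0.37273658×0.5069 = 0.374955
  M+6: 0.37273658×0.4931 + 0.12276347×0.5069 = 0.246025
  M+8: 0.12276347×0.4931 = 0.060535
Scale to base peak (0.374955) = 100: 17.2 : 67.7 : 100.0 : 65.6 : 16.1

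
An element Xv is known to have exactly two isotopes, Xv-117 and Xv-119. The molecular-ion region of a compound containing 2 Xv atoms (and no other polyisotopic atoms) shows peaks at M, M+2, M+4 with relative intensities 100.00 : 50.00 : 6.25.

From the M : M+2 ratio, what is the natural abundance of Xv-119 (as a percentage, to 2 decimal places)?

20.00%

Let p = fractional abundance of Xv-117. I(M+2)/I(M) = [C(2,1)·p^1·(1−p)] / p^2 = 2·(1−p)/p = 50.00/100.00 = 0.5000
(1−p)/p = 0.5000/2 = 0.2500  ⇒  p = 1/(1 + 0.2500) = 0.8000
Xv-117: 80.00%, Xv-119: 20.00%.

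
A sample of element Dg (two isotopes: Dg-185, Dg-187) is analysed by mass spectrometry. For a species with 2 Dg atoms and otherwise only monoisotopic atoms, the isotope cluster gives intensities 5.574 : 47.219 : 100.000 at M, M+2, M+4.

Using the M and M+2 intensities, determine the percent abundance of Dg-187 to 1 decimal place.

If p is the fraction of Dg that is Dg-185, then I(M+2)/I(M) = [C(2,1)·p^1·(1−p)] / p^2 = 2·(1−p)/p = 47.219/5.574 = 8.4713
(1−p)/p = 8.4713/2 = 4.2356  ⇒  p = 1/(1 + 4.2356) = 0.1910
Dg-185: 19.1%, Dg-187: 80.9%.

80.9%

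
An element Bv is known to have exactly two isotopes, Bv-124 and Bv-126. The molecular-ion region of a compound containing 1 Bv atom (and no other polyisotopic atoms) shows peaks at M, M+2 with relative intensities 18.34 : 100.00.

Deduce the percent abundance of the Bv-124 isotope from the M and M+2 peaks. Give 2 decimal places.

15.50%

Let p = fractional abundance of Bv-124. I(M+2)/I(M) = [C(1,1)·p^0·(1−p)] / p^1 = 1·(1−p)/p = 100.00/18.34 = 5.4526
(1−p)/p = 5.4526/1 = 5.4526  ⇒  p = 1/(1 + 5.4526) = 0.1550
Bv-124: 15.50%, Bv-126: 84.50%.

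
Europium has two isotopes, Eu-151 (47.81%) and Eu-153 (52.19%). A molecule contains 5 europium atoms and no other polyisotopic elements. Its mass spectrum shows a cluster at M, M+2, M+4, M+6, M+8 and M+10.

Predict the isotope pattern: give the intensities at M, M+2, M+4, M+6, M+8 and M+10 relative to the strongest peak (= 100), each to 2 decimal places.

7.69 : 41.96 : 91.61 : 100.00 : 54.58 : 11.92

Each Eu atom is independently Eu-151 (p = 0.4781) or Eu-153 (q = 0.5219); the cluster is the binomial expansion (p + q)^5.
P(M) = 0.4781^5 = 0.024980
P(M+2) = 5 × 0.4781^4 × 0.5219^1 = 0.136343
P(M+4) = 10 × 0.4781^3 × 0.5219^2 = 0.297667
P(M+6) = 10 × 0.4781^2 × 0.5219^3 = 0.324937
P(M+8) = 5 × 0.4781^1 × 0.5219^4 = 0.177353
P(M+10) = 0.5219^5 = 0.038720
The M+6 peak is largest (0.324937); scaling to 100 gives 7.69 : 41.96 : 91.61 : 100.00 : 54.58 : 11.92.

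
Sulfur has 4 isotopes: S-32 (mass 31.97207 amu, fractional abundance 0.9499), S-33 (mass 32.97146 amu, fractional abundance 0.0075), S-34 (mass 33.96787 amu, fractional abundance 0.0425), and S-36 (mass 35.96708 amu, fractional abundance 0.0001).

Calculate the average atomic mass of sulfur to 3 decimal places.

32.065 amu

Weight each isotope mass by its fractional abundance: 0.9499 × 31.97207 + 0.0075 × 32.97146 + 0.0425 × 33.96787 + 0.0001 × 35.96708
= 30.370269 + 0.247286 + 1.443634 + 0.003597 = 32.064786 amu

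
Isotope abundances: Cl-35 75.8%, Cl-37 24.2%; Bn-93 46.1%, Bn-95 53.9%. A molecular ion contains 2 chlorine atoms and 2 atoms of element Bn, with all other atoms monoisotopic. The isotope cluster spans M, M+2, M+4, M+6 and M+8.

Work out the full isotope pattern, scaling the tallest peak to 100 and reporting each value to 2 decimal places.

Chlorine pattern (n=2): 0.574564 : 0.366872 : 0.058564
Element Bn pattern (n=2): 0.212521 : 0.496958 : 0.290521
Convolve the two distributions (both contribute in 2-u steps):
  M: 0.574564×0.212521 = 0.122107
  M+2: 0.574564×0.496958 + 0.366872×0.212521 = 0.363502
  M+4: 0.574564×0.290521 + 0.366872×0.496958 + 0.058564×0.212521 = 0.361689
  M+6: 0.366872×0.290521 + 0.058564×0.496958 = 0.135688
  M+8: 0.058564×0.290521 = 0.017014
Scale to base peak (0.363502) = 100: 33.59 : 100.00 : 99.50 : 37.33 : 4.68

33.59 : 100.00 : 99.50 : 37.33 : 4.68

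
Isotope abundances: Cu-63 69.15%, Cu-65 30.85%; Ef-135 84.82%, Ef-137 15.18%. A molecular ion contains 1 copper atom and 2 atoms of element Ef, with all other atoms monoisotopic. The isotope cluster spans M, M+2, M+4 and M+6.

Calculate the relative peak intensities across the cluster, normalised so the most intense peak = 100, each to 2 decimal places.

Copper pattern (n=1): 0.6915 : 0.3085
Element Ef pattern (n=2): 0.71944324 : 0.25751352 : 0.02304324
Convolve the two distributions (both contribute in 2-u steps):
  M: 0.6915×0.71944324 = 0.497495
  M+2: 0.6915×0.25751352 + 0.3085×0.71944324 = 0.400019
  M+4: 0.6915×0.02304324 + 0.3085×0.25751352 = 0.095377
  M+6: 0.3085×0.02304324 = 0.007109
Scale to base peak (0.497495) = 100: 100.00 : 80.41 : 19.17 : 1.43

100.00 : 80.41 : 19.17 : 1.43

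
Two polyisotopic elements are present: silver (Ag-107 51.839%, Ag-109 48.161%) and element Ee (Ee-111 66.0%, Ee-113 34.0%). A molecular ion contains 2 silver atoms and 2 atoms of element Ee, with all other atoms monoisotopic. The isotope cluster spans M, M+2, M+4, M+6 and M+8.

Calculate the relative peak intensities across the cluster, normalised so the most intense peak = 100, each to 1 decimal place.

32.9 : 94.9 : 100.0 : 45.4 : 7.5

Silver pattern (n=2): 0.26872819 : 0.49932362 : 0.23194819
Element Ee pattern (n=2): 0.4356 : 0.4488 : 0.1156
Convolve the two distributions (both contribute in 2-u steps):
  M: 0.26872819×0.4356 = 0.117058
  M+2: 0.26872819×0.4488 + 0.49932362×0.4356 = 0.338111
  M+4: 0.26872819×0.1156 + 0.49932362×0.4488 + 0.23194819×0.4356 = 0.356198
  M+6: 0.49932362×0.1156 + 0.23194819×0.4488 = 0.161820
  M+8: 0.23194819×0.1156 = 0.026813
Scale to base peak (0.356198) = 100: 32.9 : 94.9 : 100.0 : 45.4 : 7.5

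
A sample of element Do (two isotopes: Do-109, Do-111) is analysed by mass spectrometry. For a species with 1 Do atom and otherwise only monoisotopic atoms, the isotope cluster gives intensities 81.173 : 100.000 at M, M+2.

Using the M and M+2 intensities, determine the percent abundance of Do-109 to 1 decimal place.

44.8%

Let p = fractional abundance of Do-109. I(M+2)/I(M) = [C(1,1)·p^0·(1−p)] / p^1 = 1·(1−p)/p = 100.000/81.173 = 1.2319
(1−p)/p = 1.2319/1 = 1.2319  ⇒  p = 1/(1 + 1.2319) = 0.4480
Do-109: 44.8%, Do-111: 55.2%.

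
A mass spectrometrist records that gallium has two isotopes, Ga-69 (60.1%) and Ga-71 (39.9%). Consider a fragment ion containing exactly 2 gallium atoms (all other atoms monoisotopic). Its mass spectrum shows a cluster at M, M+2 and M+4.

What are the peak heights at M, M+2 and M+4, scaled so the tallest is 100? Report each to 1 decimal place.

Expanding (0.601 + 0.399)^2:
P(M) = 0.601^2 = 0.361201
P(M+2) = 2 × 0.601^1 × 0.399^1 = 0.479598
P(M+4) = 0.399^2 = 0.159201
The M+2 peak is largest (0.479598); scaling to 100 gives 75.3 : 100.0 : 33.2.

75.3 : 100.0 : 33.2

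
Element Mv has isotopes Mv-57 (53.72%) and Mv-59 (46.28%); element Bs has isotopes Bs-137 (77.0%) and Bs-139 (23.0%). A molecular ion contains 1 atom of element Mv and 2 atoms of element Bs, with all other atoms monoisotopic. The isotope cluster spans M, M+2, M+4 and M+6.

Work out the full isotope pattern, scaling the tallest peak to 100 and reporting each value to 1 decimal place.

68.5 : 100.0 : 41.4 : 5.3

Element Mv pattern (n=1): 0.5372 : 0.4628
Element Bs pattern (n=2): 0.5929 : 0.3542 : 0.0529
Convolve the two distributions (both contribute in 2-u steps):
  M: 0.5372×0.5929 = 0.318506
  M+2: 0.5372×0.3542 + 0.4628×0.5929 = 0.464670
  M+4: 0.5372×0.0529 + 0.4628×0.3542 = 0.192342
  M+6: 0.4628×0.0529 = 0.024482
Scale to base peak (0.464670) = 100: 68.5 : 100.0 : 41.4 : 5.3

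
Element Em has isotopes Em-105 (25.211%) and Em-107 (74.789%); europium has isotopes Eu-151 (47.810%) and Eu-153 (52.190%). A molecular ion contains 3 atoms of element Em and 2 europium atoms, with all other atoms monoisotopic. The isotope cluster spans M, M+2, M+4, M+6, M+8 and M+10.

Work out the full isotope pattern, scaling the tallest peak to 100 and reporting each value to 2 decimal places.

Element Em pattern (n=3): 0.01602397 : 0.14260644 : 0.42304521 : 0.41832438
Europium pattern (n=2): 0.22857961 : 0.49904078 : 0.27237961
Convolve the two distributions (both contribute in 2-u steps):
  M: 0.01602397×0.22857961 = 0.003663
  M+2: 0.01602397×0.49904078 + 0.14260644×0.22857961 = 0.040594
  M+4: 0.01602397×0.27237961 + 0.14260644×0.49904078 + 0.42304521×0.22857961 = 0.172231
  M+6: 0.14260644×0.27237961 + 0.42304521×0.49904078 + 0.41832438×0.22857961 = 0.345580
  M+8: 0.42304521×0.27237961 + 0.41832438×0.49904078 = 0.323990
  M+10: 0.41832438×0.27237961 = 0.113943
Scale to base peak (0.345580) = 100: 1.06 : 11.75 : 49.84 : 100.00 : 93.75 : 32.97

1.06 : 11.75 : 49.84 : 100.00 : 93.75 : 32.97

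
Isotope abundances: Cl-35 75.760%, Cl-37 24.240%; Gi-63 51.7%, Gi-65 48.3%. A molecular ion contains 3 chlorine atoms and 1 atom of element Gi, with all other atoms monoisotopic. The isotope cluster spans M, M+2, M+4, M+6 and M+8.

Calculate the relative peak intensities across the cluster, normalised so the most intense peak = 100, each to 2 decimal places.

Chlorine pattern (n=3): 0.4348304 : 0.41738208 : 0.13354464 : 0.01424288
Element Gi pattern (n=1): 0.5170 : 0.4830
Convolve the two distributions (both contribute in 2-u steps):
  M: 0.4348304×0.5170 = 0.224807
  M+2: 0.4348304×0.4830 + 0.41738208×0.5170 = 0.425810
  M+4: 0.41738208×0.4830 + 0.13354464×0.5170 = 0.270638
  M+6: 0.13354464×0.4830 + 0.01424288×0.5170 = 0.071866
  M+8: 0.01424288×0.4830 = 0.006879
Scale to base peak (0.425810) = 100: 52.80 : 100.00 : 63.56 : 16.88 : 1.62

52.80 : 100.00 : 63.56 : 16.88 : 1.62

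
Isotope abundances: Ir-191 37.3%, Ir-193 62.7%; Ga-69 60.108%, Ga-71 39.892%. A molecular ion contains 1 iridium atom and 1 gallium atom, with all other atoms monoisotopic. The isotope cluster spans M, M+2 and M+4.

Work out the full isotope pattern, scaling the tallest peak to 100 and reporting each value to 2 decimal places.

Iridium pattern (n=1): 0.3730 : 0.6270
Gallium pattern (n=1): 0.60108 : 0.39892
Convolve the two distributions (both contribute in 2-u steps):
  M: 0.3730×0.60108 = 0.224203
  M+2: 0.3730×0.39892 + 0.6270×0.60108 = 0.525674
  M+4: 0.6270×0.39892 = 0.250123
Scale to base peak (0.525674) = 100: 42.65 : 100.00 : 47.58

42.65 : 100.00 : 47.58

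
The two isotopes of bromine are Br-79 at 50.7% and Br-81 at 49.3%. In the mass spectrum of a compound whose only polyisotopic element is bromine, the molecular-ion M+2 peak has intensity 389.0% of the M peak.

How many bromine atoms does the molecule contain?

4

The M+2/M ratio from n Br atoms is n · q/p = n · 0.493/0.507.
n = 3.890 × 0.507/0.493 = 4.00 ≈ 4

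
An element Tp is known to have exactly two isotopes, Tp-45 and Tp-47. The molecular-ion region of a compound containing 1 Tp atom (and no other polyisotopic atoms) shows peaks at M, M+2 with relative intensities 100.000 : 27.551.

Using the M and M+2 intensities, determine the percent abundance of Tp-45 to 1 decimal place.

If p is the fraction of Tp that is Tp-45, then I(M+2)/I(M) = [C(1,1)·p^0·(1−p)] / p^1 = 1·(1−p)/p = 27.551/100.000 = 0.2755
(1−p)/p = 0.2755/1 = 0.2755  ⇒  p = 1/(1 + 0.2755) = 0.7840
Tp-45: 78.4%, Tp-47: 21.6%.

78.4%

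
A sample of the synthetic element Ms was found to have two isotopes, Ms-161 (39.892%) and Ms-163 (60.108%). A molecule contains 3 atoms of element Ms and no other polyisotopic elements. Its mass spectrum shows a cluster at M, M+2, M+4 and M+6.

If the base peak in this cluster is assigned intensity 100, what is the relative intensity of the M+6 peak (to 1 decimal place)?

Binomial terms of (0.39892 + 0.60108)^3: M 0.0635, M+2 0.2870, M+4 0.4324, M+6 0.2172 → M+4 is the base peak.
P(M+4) = C(3,2) × 0.39892^1 × 0.60108^2 = 3 × 0.39892 × 0.36129717 = 0.432386 (base)
P(M+6) = C(3,3) × 0.39892^0 × 0.60108^3 = 1 × 1.0000 × 0.2171685 = 0.217169
Relative intensity = 0.217169 / 0.432386 × 100 = 50.2

50.2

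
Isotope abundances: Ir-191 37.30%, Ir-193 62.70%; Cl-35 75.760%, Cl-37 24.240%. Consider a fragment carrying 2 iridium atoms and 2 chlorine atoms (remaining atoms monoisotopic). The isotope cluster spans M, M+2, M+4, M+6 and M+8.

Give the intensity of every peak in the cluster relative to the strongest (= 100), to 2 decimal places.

19.69 : 78.79 : 100.00 : 42.37 : 5.69

Iridium pattern (n=2): 0.139129 : 0.467742 : 0.393129
Chlorine pattern (n=2): 0.57395776 : 0.36728448 : 0.05875776
Convolve the two distributions (both contribute in 2-u steps):
  M: 0.139129×0.57395776 = 0.079854
  M+2: 0.139129×0.36728448 + 0.467742×0.57395776 = 0.319564
  M+4: 0.139129×0.05875776 + 0.467742×0.36728448 + 0.393129×0.57395776 = 0.405609
  M+6: 0.467742×0.05875776 + 0.393129×0.36728448 = 0.171874
  M+8: 0.393129×0.05875776 = 0.023099
Scale to base peak (0.405609) = 100: 19.69 : 78.79 : 100.00 : 42.37 : 5.69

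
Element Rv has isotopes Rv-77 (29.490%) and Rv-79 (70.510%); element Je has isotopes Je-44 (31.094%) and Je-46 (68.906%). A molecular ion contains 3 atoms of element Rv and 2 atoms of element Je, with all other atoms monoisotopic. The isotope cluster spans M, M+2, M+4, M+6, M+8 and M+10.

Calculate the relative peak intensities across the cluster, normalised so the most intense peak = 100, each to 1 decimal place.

0.7 : 8.0 : 37.2 : 86.3 : 100.0 : 46.4

Element Rv pattern (n=3): 0.02564628 : 0.1839592 : 0.43984277 : 0.35055175
Element Je pattern (n=2): 0.09668368 : 0.42851263 : 0.47480368
Convolve the two distributions (both contribute in 2-u steps):
  M: 0.02564628×0.09668368 = 0.002480
  M+2: 0.02564628×0.42851263 + 0.1839592×0.09668368 = 0.028776
  M+4: 0.02564628×0.47480368 + 0.1839592×0.42851263 + 0.43984277×0.09668368 = 0.133531
  M+6: 0.1839592×0.47480368 + 0.43984277×0.42851263 + 0.35055175×0.09668368 = 0.309715
  M+8: 0.43984277×0.47480368 + 0.35055175×0.42851263 = 0.359055
  M+10: 0.35055175×0.47480368 = 0.166443
Scale to base peak (0.359055) = 100: 0.7 : 8.0 : 37.2 : 86.3 : 100.0 : 46.4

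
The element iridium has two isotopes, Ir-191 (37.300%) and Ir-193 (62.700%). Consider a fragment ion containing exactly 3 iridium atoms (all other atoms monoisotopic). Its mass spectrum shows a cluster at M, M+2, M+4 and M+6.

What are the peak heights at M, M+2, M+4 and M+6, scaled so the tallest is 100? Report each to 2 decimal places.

11.80 : 59.49 : 100.00 : 56.03

Each Ir atom is independently Ir-191 (p = 0.37300) or Ir-193 (q = 0.62700); the cluster is the binomial expansion (p + q)^3.
P(M) = 0.37300^3 = 0.051895
P(M+2) = 3 × 0.37300^2 × 0.62700^1 = 0.261702
P(M+4) = 3 × 0.37300^1 × 0.62700^2 = 0.439911
P(M+6) = 0.62700^3 = 0.246492
The M+4 peak is largest (0.439911); scaling to 100 gives 11.80 : 59.49 : 100.00 : 56.03.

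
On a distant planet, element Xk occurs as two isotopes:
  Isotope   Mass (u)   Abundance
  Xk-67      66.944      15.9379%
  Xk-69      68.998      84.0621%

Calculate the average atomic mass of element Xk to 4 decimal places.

Weight each isotope mass by its fractional abundance: 0.159379 × 66.944 + 0.840621 × 68.998
= 10.66947 + 58.00117 = 68.67064 u

68.6706 u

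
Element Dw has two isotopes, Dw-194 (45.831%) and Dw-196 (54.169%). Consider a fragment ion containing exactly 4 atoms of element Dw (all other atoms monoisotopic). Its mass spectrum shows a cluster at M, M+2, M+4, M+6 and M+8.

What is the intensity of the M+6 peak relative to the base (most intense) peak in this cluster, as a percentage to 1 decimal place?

78.8%

(0.45831 + 0.54169)^4 gives M 0.0441, M+2 0.2086, M+4 0.3698, M+6 0.2914, M+8 0.0861; the largest is M+4.
P(M+4) = C(4,2) × 0.45831^2 × 0.54169^2 = 6 × 0.21004806 × 0.29342806 = 0.369804 (base)
P(M+6) = C(4,3) × 0.45831^1 × 0.54169^3 = 4 × 0.45831 × 0.15894704 = 0.291388
Relative intensity = 0.291388 / 0.369804 × 100 = 78.8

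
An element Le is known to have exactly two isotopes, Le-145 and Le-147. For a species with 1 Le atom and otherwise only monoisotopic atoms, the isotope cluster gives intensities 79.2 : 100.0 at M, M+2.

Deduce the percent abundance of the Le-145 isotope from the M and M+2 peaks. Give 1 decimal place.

44.2%

If p is the fraction of Le that is Le-145, then I(M+2)/I(M) = [C(1,1)·p^0·(1−p)] / p^1 = 1·(1−p)/p = 100.0/79.2 = 1.2626
(1−p)/p = 1.2626/1 = 1.2626  ⇒  p = 1/(1 + 1.2626) = 0.4420
Le-145: 44.2%, Le-147: 55.8%.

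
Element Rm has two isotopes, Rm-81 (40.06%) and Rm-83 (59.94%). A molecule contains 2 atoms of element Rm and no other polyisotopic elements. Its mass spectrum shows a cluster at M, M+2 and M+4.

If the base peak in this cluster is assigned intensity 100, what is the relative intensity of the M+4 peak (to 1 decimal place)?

74.8

Binomial terms of (0.4006 + 0.5994)^2: M 0.1605, M+2 0.4802, M+4 0.3593 → M+2 is the base peak.
P(M+2) = C(2,1) × 0.4006^1 × 0.5994^1 = 2 × 0.4006 × 0.5994 = 0.480239 (base)
P(M+4) = C(2,2) × 0.4006^0 × 0.5994^2 = 1 × 1.0000 × 0.35928036 = 0.359280
Relative intensity = 0.359280 / 0.480239 × 100 = 74.8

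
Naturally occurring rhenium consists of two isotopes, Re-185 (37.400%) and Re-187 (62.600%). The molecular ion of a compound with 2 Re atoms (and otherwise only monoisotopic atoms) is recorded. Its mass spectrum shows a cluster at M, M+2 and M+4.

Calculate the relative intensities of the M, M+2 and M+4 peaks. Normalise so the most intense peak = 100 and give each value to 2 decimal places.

29.87 : 100.00 : 83.69

The 2 Re atoms are independent, so intensities follow the terms of (0.37400 + 0.62600)^2.
P(M) = 0.37400^2 = 0.139876
P(M+2) = 2 × 0.37400^1 × 0.62600^1 = 0.468248
P(M+4) = 0.62600^2 = 0.391876
The M+2 peak is largest (0.468248); scaling to 100 gives 29.87 : 100.00 : 83.69.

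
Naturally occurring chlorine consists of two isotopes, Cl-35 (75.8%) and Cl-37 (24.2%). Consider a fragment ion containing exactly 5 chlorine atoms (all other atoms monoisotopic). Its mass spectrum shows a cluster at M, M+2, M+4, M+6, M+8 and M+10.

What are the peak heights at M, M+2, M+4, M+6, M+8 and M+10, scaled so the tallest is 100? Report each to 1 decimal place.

62.6 : 100.0 : 63.9 : 20.4 : 3.3 : 0.2

The 5 Cl atoms are independent, so intensities follow the terms of (0.758 + 0.242)^5.
P(M) = 0.758^5 = 0.250234
P(M+2) = 5 × 0.758^4 × 0.242^1 = 0.399450
P(M+4) = 10 × 0.758^3 × 0.242^2 = 0.255058
P(M+6) = 10 × 0.758^2 × 0.242^3 = 0.081430
P(M+8) = 5 × 0.758^1 × 0.242^4 = 0.012999
P(M+10) = 0.242^5 = 0.000830
The M+2 peak is largest (0.399450); scaling to 100 gives 62.6 : 100.0 : 63.9 : 20.4 : 3.3 : 0.2.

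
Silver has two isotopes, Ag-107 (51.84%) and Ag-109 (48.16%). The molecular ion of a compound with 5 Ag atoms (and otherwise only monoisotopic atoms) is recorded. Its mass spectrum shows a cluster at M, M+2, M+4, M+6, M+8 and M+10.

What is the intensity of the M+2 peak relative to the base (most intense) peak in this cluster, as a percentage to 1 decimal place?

53.8%

Term probabilities: M 0.0374, M+2 0.1739, M+4 0.3231, M+6 0.3002, M+8 0.1394, M+10 0.0259. Base peak = M+4.
P(M+4) = C(5,2) × 0.5184^3 × 0.4816^2 = 10 × 0.13931407 × 0.23193856 = 0.323123 (base)
P(M+2) = C(5,1) × 0.5184^4 × 0.4816^1 = 5 × 0.07222041 × 0.4816 = 0.173907
Relative intensity = 0.173907 / 0.323123 × 100 = 53.8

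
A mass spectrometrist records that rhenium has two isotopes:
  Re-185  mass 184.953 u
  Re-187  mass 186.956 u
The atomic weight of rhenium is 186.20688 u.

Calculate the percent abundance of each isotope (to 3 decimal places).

Re-185: 37.400%, Re-187: 62.600%

Writing the weighted mean with unknown fraction x of Re-185:
184.953·x + 186.956·(1 − x) = 186.20688
(184.953 − 186.956)·x = 186.20688 − 186.956
x = -0.74912 / -2.003 = 0.37400 → 37.400% Re-185, 62.600% Re-187.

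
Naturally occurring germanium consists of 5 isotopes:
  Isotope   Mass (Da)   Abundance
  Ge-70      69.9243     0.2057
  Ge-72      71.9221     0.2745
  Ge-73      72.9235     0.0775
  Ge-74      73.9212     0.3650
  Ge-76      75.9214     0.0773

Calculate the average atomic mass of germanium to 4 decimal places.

72.6276 Da

Ar = Σ fᵢ·mᵢ = 0.2057 × 69.9243 + 0.2745 × 71.9221 + 0.0775 × 72.9235 + 0.3650 × 73.9212 + 0.0773 × 75.9214
= 14.38343 + 19.74262 + 5.65157 + 26.98124 + 5.86872 = 72.62758 Da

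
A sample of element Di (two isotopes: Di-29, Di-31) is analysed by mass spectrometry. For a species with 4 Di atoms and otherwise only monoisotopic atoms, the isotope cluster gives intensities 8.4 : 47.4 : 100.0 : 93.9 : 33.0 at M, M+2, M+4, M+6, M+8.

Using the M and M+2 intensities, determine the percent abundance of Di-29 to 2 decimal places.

If p is the fraction of Di that is Di-29, then I(M+2)/I(M) = [C(4,1)·p^3·(1−p)] / p^4 = 4·(1−p)/p = 47.4/8.4 = 5.6429
(1−p)/p = 5.6429/4 = 1.4107  ⇒  p = 1/(1 + 1.4107) = 0.4148
Di-29: 41.48%, Di-31: 58.52%.

41.48%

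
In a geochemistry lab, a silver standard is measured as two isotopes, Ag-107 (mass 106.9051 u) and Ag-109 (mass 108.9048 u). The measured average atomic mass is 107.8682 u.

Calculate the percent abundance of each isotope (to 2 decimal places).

Ag-107: 51.84%, Ag-109: 48.16%

Let x be the fractional abundance of Ag-107; then Ag-109 has abundance 1 − x.
106.9051·x + 108.9048·(1 − x) = 107.8682
(106.9051 − 108.9048)·x = 107.8682 − 108.9048
x = -1.0366 / -1.9997 = 0.51838 → 51.84% Ag-107, 48.16% Ag-109.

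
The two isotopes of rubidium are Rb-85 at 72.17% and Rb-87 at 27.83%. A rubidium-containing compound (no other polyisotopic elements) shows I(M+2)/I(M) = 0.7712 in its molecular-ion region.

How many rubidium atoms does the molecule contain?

For n independent Rb atoms, I(M+2)/I(M) = n · (abundance Rb-87) / (abundance Rb-85) = n · 0.2783/0.7217.
n = 0.7712 × 0.7217/0.2783 = 2.00 ≈ 2

2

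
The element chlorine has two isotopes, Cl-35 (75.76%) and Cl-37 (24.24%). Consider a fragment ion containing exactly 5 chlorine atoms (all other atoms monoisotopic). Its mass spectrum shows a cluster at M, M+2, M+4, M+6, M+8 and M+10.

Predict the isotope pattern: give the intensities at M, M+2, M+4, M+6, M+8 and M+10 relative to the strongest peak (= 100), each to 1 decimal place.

62.5 : 100.0 : 64.0 : 20.5 : 3.3 : 0.2

Each Cl atom is independently Cl-35 (p = 0.7576) or Cl-37 (q = 0.2424); the cluster is the binomial expansion (p + q)^5.
P(M) = 0.7576^5 = 0.249574
P(M+2) = 5 × 0.7576^4 × 0.2424^1 = 0.399266
P(M+4) = 10 × 0.7576^3 × 0.2424^2 = 0.255497
P(M+6) = 10 × 0.7576^2 × 0.2424^3 = 0.081748
P(M+8) = 5 × 0.7576^1 × 0.2424^4 = 0.013078
P(M+10) = 0.2424^5 = 0.000837
The M+2 peak is largest (0.399266); scaling to 100 gives 62.5 : 100.0 : 64.0 : 20.5 : 3.3 : 0.2.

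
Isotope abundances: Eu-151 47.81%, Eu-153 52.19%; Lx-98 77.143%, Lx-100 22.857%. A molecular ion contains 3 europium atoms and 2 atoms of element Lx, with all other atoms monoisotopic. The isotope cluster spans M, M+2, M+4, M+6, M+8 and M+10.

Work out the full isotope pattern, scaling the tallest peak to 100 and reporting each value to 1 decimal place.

Europium pattern (n=3): 0.10928391 : 0.3578871 : 0.39067407 : 0.14215492
Element Lx pattern (n=2): 0.59510424 : 0.35265151 : 0.05224424
Convolve the two distributions (both contribute in 2-u steps):
  M: 0.10928391×0.59510424 = 0.065035
  M+2: 0.10928391×0.35265151 + 0.3578871×0.59510424 = 0.251519
  M+4: 0.10928391×0.05224424 + 0.3578871×0.35265151 + 0.39067407×0.59510424 = 0.364411
  M+6: 0.3578871×0.05224424 + 0.39067407×0.35265151 + 0.14215492×0.59510424 = 0.241066
  M+8: 0.39067407×0.05224424 + 0.14215492×0.35265151 = 0.070542
  M+10: 0.14215492×0.05224424 = 0.007427
Scale to base peak (0.364411) = 100: 17.8 : 69.0 : 100.0 : 66.2 : 19.4 : 2.0

17.8 : 69.0 : 100.0 : 66.2 : 19.4 : 2.0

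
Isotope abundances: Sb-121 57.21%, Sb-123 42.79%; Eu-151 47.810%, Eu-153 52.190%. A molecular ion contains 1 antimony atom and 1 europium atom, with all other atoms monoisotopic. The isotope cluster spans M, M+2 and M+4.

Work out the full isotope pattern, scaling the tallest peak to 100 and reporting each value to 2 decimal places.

54.36 : 100.00 : 44.38

Antimony pattern (n=1): 0.5721 : 0.4279
Europium pattern (n=1): 0.4781 : 0.5219
Convolve the two distributions (both contribute in 2-u steps):
  M: 0.5721×0.4781 = 0.273521
  M+2: 0.5721×0.5219 + 0.4279×0.4781 = 0.503158
  M+4: 0.4279×0.5219 = 0.223321
Scale to base peak (0.503158) = 100: 54.36 : 100.00 : 44.38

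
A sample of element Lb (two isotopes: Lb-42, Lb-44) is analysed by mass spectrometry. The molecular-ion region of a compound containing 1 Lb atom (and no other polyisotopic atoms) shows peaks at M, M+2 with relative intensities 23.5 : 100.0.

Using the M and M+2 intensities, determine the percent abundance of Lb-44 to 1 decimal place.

81.0%

Let p = fractional abundance of Lb-42. I(M+2)/I(M) = [C(1,1)·p^0·(1−p)] / p^1 = 1·(1−p)/p = 100.0/23.5 = 4.2553
(1−p)/p = 4.2553/1 = 4.2553  ⇒  p = 1/(1 + 4.2553) = 0.1903
Lb-42: 19.0%, Lb-44: 81.0%.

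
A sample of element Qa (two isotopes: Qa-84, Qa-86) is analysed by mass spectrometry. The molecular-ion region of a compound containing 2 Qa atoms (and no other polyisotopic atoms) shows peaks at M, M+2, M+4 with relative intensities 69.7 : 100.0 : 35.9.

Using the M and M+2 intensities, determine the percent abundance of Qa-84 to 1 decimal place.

Write p for the Qa-84 fraction. I(M+2)/I(M) = [C(2,1)·p^1·(1−p)] / p^2 = 2·(1−p)/p = 100.0/69.7 = 1.4347
(1−p)/p = 1.4347/2 = 0.7174  ⇒  p = 1/(1 + 0.7174) = 0.5823
Qa-84: 58.2%, Qa-86: 41.8%.

58.2%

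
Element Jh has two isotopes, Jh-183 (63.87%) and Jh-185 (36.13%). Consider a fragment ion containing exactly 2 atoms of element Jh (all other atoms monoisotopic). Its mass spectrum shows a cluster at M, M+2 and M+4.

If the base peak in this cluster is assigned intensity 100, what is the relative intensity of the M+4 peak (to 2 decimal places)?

28.28

Binomial terms of (0.6387 + 0.3613)^2: M 0.4079, M+2 0.4615, M+4 0.1305 → M+2 is the base peak.
P(M+2) = C(2,1) × 0.6387^1 × 0.3613^1 = 2 × 0.6387 × 0.3613 = 0.461525 (base)
P(M+4) = C(2,2) × 0.6387^0 × 0.3613^2 = 1 × 1.0000 × 0.13053769 = 0.130538
Relative intensity = 0.130538 / 0.461525 × 100 = 28.28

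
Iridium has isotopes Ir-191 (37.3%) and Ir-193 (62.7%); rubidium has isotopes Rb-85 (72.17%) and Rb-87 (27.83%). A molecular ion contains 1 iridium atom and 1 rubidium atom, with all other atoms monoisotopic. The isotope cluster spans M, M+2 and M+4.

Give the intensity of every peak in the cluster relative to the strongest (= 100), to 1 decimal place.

48.4 : 100.0 : 31.4

Iridium pattern (n=1): 0.3730 : 0.6270
Rubidium pattern (n=1): 0.7217 : 0.2783
Convolve the two distributions (both contribute in 2-u steps):
  M: 0.3730×0.7217 = 0.269194
  M+2: 0.3730×0.2783 + 0.6270×0.7217 = 0.556312
  M+4: 0.6270×0.2783 = 0.174494
Scale to base peak (0.556312) = 100: 48.4 : 100.0 : 31.4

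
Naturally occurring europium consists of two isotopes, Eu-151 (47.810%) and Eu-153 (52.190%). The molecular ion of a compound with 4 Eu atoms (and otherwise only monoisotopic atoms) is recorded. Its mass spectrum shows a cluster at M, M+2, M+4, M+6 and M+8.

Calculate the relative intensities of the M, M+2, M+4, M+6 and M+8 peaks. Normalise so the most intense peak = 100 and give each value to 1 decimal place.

14.0 : 61.1 : 100.0 : 72.8 : 19.9

Each Eu atom is independently Eu-151 (p = 0.47810) or Eu-153 (q = 0.52190); the cluster is the binomial expansion (p + q)^4.
P(M) = 0.47810^4 = 0.052249
P(M+2) = 4 × 0.47810^3 × 0.52190^1 = 0.228141
P(M+4) = 6 × 0.47810^2 × 0.52190^2 = 0.373563
P(M+6) = 4 × 0.47810^1 × 0.52190^3 = 0.271857
P(M+8) = 0.52190^4 = 0.074191
The M+4 peak is largest (0.373563); scaling to 100 gives 14.0 : 61.1 : 100.0 : 72.8 : 19.9.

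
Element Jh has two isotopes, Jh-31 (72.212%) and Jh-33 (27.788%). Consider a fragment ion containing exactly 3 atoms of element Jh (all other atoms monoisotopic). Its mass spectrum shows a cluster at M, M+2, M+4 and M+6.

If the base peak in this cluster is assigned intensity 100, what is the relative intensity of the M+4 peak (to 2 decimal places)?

38.48

Binomial terms of (0.72212 + 0.27788)^3: M 0.3766, M+2 0.4347, M+4 0.1673, M+6 0.0215 → M+2 is the base peak.
P(M+2) = C(3,1) × 0.72212^2 × 0.27788^1 = 3 × 0.52145729 × 0.27788 = 0.434708 (base)
P(M+4) = C(3,2) × 0.72212^1 × 0.27788^2 = 3 × 0.72212 × 0.07721729 = 0.167280
Relative intensity = 0.167280 / 0.434708 × 100 = 38.48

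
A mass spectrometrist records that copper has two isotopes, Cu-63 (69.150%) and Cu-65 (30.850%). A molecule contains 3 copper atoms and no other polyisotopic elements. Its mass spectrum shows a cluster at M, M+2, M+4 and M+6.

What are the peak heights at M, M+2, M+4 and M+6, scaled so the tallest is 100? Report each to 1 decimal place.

74.7 : 100.0 : 44.6 : 6.6

Each Cu atom is independently Cu-63 (p = 0.69150) or Cu-65 (q = 0.30850); the cluster is the binomial expansion (p + q)^3.
P(M) = 0.69150^3 = 0.330656
P(M+2) = 3 × 0.69150^2 × 0.30850^1 = 0.442548
P(M+4) = 3 × 0.69150^1 × 0.30850^2 = 0.197435
P(M+6) = 0.30850^3 = 0.029361
The M+2 peak is largest (0.442548); scaling to 100 gives 74.7 : 100.0 : 44.6 : 6.6.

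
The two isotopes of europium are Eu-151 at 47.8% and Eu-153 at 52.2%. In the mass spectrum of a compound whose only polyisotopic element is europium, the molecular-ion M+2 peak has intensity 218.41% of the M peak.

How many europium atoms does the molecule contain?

For n independent Eu atoms, I(M+2)/I(M) = n · (abundance Eu-153) / (abundance Eu-151) = n · 0.522/0.478.
n = 2.1841 × 0.478/0.522 = 2.00 ≈ 2

2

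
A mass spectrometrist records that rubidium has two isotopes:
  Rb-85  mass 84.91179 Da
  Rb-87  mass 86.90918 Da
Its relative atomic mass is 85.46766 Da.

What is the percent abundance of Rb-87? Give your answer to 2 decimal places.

27.83%

With x = fraction of Rb-85 (so Rb-87 is 1 − x):
84.91179·x + 86.90918·(1 − x) = 85.46766
(84.91179 − 86.90918)·x = 85.46766 − 86.90918
x = -1.44152 / -1.99739 = 0.72170 → 72.17% Rb-85, 27.83% Rb-87.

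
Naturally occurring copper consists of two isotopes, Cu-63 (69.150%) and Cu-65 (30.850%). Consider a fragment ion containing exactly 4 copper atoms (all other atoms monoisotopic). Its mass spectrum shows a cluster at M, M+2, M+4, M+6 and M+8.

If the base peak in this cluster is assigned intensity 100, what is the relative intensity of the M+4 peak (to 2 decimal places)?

66.92

Term probabilities: M 0.2286, M+2 0.4080, M+4 0.2731, M+6 0.0812, M+8 0.0091. Base peak = M+2.
P(M+2) = C(4,1) × 0.69150^3 × 0.30850^1 = 4 × 0.33065611 × 0.3085 = 0.408030 (base)
P(M+4) = C(4,2) × 0.69150^2 × 0.30850^2 = 6 × 0.47817225 × 0.09517225 = 0.273052
Relative intensity = 0.273052 / 0.408030 × 100 = 66.92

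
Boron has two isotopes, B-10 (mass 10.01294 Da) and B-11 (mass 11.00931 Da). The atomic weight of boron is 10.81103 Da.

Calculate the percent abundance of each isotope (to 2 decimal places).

Writing the weighted mean with unknown fraction x of B-10:
10.01294·x + 11.00931·(1 − x) = 10.81103
(10.01294 − 11.00931)·x = 10.81103 − 11.00931
x = -0.19828 / -0.99637 = 0.19900 → 19.90% B-10, 80.10% B-11.

B-10: 19.90%, B-11: 80.10%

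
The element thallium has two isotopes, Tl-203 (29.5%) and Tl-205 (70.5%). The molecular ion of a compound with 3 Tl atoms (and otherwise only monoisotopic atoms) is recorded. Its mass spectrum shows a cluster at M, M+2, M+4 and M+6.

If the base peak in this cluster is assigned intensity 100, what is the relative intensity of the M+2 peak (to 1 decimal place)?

Binomial terms of (0.295 + 0.705)^3: M 0.0257, M+2 0.1841, M+4 0.4399, M+6 0.3504 → M+4 is the base peak.
P(M+4) = C(3,2) × 0.295^1 × 0.705^2 = 3 × 0.2950 × 0.497025 = 0.439867 (base)
P(M+2) = C(3,1) × 0.295^2 × 0.705^1 = 3 × 0.087025 × 0.7050 = 0.184058
Relative intensity = 0.184058 / 0.439867 × 100 = 41.8

41.8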